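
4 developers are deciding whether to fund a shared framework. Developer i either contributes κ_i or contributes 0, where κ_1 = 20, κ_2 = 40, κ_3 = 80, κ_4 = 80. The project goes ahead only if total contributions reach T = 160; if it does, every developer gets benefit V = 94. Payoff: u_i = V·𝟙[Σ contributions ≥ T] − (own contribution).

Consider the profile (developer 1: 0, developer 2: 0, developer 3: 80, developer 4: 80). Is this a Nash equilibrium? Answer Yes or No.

Yes

Total = 160 ≥ 160: provided.
Developer 1 (pledges 0, payoff 94): pledging 20 → total 180, payoff 74. No gain.
Developer 2 (pledges 0, payoff 94): pledging 40 → total 200, payoff 54. No gain.
Developer 3 (pledges 80, payoff 14): dropping to 0 → total 80, payoff 0. No gain.
Developer 4 (pledges 80, payoff 14): dropping to 0 → total 80, payoff 0. No gain.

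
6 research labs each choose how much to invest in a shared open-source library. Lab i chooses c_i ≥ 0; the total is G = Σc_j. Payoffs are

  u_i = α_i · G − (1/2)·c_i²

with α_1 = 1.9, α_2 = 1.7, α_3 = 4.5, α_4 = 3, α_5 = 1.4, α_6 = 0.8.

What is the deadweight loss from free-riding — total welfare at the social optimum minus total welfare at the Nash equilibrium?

Lab i's FOC: ∂u_i/∂c_i = α_i − c_i = 0, so c_i* = α_i.
NE contributions = (1.9, 1.7, 4.5, 3, 1.4, 0.8); G = 13.3.
W^NE = (Σα)·G − ½Σα_i² = 13.3² − ½·38.35 = 157.715.
Planner sets c_i = Σα_j = 13.3 for every i, so G^SO = 6·13.3 = 79.8.
W^SO = (Σα)·G^SO − ½·6·(Σα)² = (6/2)·13.3² = 530.67.
Deadweight loss = W^SO − W^NE = 372.955.

372.955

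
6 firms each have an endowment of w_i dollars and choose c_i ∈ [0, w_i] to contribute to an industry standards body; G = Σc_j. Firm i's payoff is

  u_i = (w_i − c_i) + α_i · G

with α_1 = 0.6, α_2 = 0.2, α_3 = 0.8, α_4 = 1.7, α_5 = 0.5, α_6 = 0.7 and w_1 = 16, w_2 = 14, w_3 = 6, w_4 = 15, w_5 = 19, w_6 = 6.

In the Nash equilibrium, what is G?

15

∂u_i/∂c_i = α_i − 1, so firm i contributes w_i if α_i > 1, else 0.
α_i > 1 for i ∈ {4}; NE contributions (0, 0, 0, 15, 0, 0), G = 15.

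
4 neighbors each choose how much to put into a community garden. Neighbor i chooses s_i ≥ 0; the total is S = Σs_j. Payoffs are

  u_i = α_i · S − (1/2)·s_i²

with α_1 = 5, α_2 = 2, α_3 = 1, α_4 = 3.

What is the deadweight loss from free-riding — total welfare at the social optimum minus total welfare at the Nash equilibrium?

140.5

Neighbor i's FOC: ∂u_i/∂s_i = α_i − s_i = 0, so s_i* = α_i.
NE contributions = (5, 2, 1, 3); S = 11.
W^NE = (Σα)·S − ½Σα_i² = 11² − ½·39 = 101.5.
Planner sets s_i = Σα_j = 11 for every i, so S^SO = 4·11 = 44.
W^SO = (Σα)·S^SO − ½·4·(Σα)² = (4/2)·11² = 242.
Deadweight loss = W^SO − W^NE = 140.5.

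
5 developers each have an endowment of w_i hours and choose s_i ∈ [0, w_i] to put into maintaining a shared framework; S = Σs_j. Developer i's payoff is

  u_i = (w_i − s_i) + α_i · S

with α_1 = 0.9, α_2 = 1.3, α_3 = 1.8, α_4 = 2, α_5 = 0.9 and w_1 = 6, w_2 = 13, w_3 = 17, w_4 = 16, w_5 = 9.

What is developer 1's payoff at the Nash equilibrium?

∂u_i/∂s_i = α_i − 1, so developer i contributes w_i if α_i > 1, else 0.
α_i > 1 for i ∈ {2, 3, 4}; NE contributions (0, 13, 17, 16, 0), S = 46.
u_1 = (6 − 0) + 0.9·46 = 47.4.

47.4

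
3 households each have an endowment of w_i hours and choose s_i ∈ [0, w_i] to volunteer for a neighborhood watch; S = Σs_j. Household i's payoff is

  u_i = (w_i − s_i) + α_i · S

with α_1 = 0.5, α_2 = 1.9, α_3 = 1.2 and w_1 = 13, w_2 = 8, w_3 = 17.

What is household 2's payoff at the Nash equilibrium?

∂u_i/∂s_i = α_i − 1, so household i contributes w_i if α_i > 1, else 0.
α_i > 1 for i ∈ {2, 3}; NE contributions (0, 8, 17), S = 25.
u_2 = (8 − 8) + 1.9·25 = 47.5.

47.5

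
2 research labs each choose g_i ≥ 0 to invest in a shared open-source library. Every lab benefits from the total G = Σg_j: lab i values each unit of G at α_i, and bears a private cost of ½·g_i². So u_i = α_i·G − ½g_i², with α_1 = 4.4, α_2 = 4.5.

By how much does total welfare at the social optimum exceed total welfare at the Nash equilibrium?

Lab i's FOC: ∂u_i/∂g_i = α_i − g_i = 0, so g_i* = α_i.
NE contributions = (4.4, 4.5); G = 8.9.
W^NE = (Σα)·G − ½Σα_i² = 8.9² − ½·39.61 = 59.405.
Planner sets g_i = Σα_j = 8.9 for every i, so G^SO = 2·8.9 = 17.8.
W^SO = (Σα)·G^SO − ½·2·(Σα)² = (2/2)·8.9² = 79.21.
Deadweight loss = W^SO − W^NE = 19.805.

19.805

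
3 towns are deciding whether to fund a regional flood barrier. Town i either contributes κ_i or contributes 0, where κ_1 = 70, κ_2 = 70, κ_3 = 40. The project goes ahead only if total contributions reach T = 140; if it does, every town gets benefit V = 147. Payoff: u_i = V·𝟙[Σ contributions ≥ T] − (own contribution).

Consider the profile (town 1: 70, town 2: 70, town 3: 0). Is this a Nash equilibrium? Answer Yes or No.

Total = 140 ≥ 140: provided.
Town 1 (pledges 70, payoff 77): dropping to 0 → total 70, payoff 0. No gain.
Town 2 (pledges 70, payoff 77): dropping to 0 → total 70, payoff 0. No gain.
Town 3 (pledges 0, payoff 147): pledging 40 → total 180, payoff 107. No gain.

Yes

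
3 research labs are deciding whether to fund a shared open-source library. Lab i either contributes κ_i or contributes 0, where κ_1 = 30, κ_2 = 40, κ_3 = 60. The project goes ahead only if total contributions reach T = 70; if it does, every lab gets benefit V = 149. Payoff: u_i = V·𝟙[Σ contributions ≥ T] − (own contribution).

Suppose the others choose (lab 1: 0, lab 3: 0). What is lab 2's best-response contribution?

Others' total = 0. Even contributing 40 gives 40 < 70: no benefit either way.
Best response: 0.

0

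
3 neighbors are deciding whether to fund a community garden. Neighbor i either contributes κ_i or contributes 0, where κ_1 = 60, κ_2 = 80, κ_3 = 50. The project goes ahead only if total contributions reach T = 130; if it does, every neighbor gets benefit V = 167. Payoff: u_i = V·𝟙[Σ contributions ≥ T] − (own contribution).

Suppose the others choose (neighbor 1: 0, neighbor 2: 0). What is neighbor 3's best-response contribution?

0

Others' total = 0. Even contributing 50 gives 50 < 130: no benefit either way.
Best response: 0.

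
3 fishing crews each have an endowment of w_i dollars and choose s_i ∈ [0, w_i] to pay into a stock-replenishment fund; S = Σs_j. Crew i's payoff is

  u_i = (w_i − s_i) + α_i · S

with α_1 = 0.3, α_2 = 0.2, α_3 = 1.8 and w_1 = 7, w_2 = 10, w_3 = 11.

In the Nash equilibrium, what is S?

11

∂u_i/∂s_i = α_i − 1, so crew i contributes w_i if α_i > 1, else 0.
α_i > 1 for i ∈ {3}; NE contributions (0, 0, 11), S = 11.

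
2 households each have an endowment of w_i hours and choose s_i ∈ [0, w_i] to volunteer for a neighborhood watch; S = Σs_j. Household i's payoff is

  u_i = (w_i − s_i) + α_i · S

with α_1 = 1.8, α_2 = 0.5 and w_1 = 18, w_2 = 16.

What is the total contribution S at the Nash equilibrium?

18

∂u_i/∂s_i = α_i − 1, so household i contributes w_i if α_i > 1, else 0.
α_i > 1 for i ∈ {1}; NE contributions (18, 0), S = 18.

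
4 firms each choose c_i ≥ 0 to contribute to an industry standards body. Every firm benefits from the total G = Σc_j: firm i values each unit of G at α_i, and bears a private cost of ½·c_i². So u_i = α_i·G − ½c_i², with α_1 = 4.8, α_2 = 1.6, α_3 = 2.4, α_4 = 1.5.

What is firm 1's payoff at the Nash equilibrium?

Firm i's FOC: ∂u_i/∂c_i = α_i − c_i = 0, so c_i* = α_i.
NE contributions = (4.8, 1.6, 2.4, 1.5); G = 10.3.
u_1 = α_1·G − ½·(c_1)² = 4.8·10.3 − ½·4.8² = 37.92.

37.92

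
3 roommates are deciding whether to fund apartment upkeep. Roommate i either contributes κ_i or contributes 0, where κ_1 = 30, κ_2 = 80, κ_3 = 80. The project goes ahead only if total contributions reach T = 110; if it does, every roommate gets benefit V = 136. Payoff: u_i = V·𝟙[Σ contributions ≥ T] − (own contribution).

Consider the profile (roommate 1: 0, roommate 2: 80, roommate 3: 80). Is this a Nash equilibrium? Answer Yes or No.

Yes

Total = 160 ≥ 110: provided.
Roommate 1 (pledges 0, payoff 136): pledging 30 → total 190, payoff 106. No gain.
Roommate 2 (pledges 80, payoff 56): dropping to 0 → total 80, payoff 0. No gain.
Roommate 3 (pledges 80, payoff 56): dropping to 0 → total 80, payoff 0. No gain.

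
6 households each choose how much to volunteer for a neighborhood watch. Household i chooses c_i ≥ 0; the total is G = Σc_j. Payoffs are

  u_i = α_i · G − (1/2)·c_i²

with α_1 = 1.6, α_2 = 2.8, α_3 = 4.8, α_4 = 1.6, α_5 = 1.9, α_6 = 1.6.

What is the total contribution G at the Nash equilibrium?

14.3

Household i's FOC: ∂u_i/∂c_i = α_i − c_i = 0, so c_i* = α_i.
NE contributions = (1.6, 2.8, 4.8, 1.6, 1.9, 1.6); G = 14.3.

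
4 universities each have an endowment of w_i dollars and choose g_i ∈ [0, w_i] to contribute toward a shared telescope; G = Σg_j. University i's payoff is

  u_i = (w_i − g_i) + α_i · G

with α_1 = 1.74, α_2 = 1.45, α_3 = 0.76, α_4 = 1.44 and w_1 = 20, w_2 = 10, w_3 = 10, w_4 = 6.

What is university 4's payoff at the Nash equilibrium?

51.84

∂u_i/∂g_i = α_i − 1, so university i contributes w_i if α_i > 1, else 0.
α_i > 1 for i ∈ {1, 2, 4}; NE contributions (20, 10, 0, 6), G = 36.
u_4 = (6 − 6) + 1.44·36 = 51.84.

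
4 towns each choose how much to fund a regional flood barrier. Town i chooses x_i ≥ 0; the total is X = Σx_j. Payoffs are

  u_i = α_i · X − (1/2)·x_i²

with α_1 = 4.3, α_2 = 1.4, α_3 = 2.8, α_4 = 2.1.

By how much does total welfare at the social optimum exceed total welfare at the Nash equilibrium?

128.71

Town i's FOC: ∂u_i/∂x_i = α_i − x_i = 0, so x_i* = α_i.
NE contributions = (4.3, 1.4, 2.8, 2.1); X = 10.6.
W^NE = (Σα)·X − ½Σα_i² = 10.6² − ½·32.7 = 96.01.
Planner sets x_i = Σα_j = 10.6 for every i, so X^SO = 4·10.6 = 42.4.
W^SO = (Σα)·X^SO − ½·4·(Σα)² = (4/2)·10.6² = 224.72.
Deadweight loss = W^SO − W^NE = 128.71.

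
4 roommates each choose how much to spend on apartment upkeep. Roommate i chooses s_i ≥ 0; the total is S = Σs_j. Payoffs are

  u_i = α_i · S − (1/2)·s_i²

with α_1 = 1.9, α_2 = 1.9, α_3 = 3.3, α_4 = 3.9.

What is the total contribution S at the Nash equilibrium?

Roommate i's FOC: ∂u_i/∂s_i = α_i − s_i = 0, so s_i* = α_i.
NE contributions = (1.9, 1.9, 3.3, 3.9); S = 11.

11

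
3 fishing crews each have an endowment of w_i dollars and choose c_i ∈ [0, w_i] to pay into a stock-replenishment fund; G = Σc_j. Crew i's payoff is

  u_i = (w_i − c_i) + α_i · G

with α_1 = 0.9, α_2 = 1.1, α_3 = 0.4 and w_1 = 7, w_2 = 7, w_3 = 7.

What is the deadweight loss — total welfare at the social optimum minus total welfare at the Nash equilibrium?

∂u_i/∂c_i = α_i − 1, so crew i contributes w_i if α_i > 1, else 0.
α_i > 1 for i ∈ {2}; NE contributions (0, 7, 0), G = 7.
W^NE = Σw_i − G^NE + (Σα_i)·G^NE = 21 + 1.4·7 = 30.8.
Planner: ∂(Σu_j)/∂c_i = Σα_j − 1 = 1.4 > 0, so everyone contributes w_i; G^SO = 21, W^SO = 21 + 1.4·21 = 50.4.
Deadweight loss = 19.6.

19.6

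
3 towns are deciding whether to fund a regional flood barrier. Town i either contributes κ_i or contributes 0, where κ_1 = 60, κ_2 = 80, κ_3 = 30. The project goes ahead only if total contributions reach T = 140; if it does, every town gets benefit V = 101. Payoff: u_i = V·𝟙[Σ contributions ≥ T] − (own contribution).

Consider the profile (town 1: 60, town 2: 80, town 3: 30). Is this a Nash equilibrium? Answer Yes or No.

Total = 170 ≥ 140: provided.
Town 1 (pledges 60, payoff 41): dropping to 0 → total 110, payoff 0. No gain.
Town 2 (pledges 80, payoff 21): dropping to 0 → total 90, payoff 0. No gain.
Town 3 (pledges 30, payoff 71): dropping to 0 → total 140, payoff 101. Profitable deviation.

No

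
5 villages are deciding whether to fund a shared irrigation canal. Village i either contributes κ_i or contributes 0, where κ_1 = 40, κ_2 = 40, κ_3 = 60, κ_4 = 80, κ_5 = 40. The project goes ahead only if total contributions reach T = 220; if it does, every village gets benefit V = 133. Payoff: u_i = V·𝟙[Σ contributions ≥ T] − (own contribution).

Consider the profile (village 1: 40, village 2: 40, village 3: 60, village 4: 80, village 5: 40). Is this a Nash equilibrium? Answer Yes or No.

Total = 260 ≥ 220: provided.
Village 1 (pledges 40, payoff 93): dropping to 0 → total 220, payoff 133. Profitable deviation.

No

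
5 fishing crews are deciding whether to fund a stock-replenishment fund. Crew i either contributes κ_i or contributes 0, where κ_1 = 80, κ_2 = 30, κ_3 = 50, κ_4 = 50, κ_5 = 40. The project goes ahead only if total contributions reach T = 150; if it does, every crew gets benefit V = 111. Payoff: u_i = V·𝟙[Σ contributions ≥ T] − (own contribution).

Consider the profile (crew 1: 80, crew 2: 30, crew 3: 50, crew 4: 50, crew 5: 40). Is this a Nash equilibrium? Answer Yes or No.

No

Total = 250 ≥ 150: provided.
Crew 1 (pledges 80, payoff 31): dropping to 0 → total 170, payoff 111. Profitable deviation.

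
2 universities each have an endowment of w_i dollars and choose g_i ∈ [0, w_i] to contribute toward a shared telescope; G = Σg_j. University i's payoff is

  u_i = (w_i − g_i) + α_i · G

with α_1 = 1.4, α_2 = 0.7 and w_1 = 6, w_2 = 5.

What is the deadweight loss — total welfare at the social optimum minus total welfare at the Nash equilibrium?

5.5

∂u_i/∂g_i = α_i − 1, so university i contributes w_i if α_i > 1, else 0.
α_i > 1 for i ∈ {1}; NE contributions (6, 0), G = 6.
W^NE = Σw_i − G^NE + (Σα_i)·G^NE = 11 + 1.1·6 = 17.6.
Planner: ∂(Σu_j)/∂g_i = Σα_j − 1 = 1.1 > 0, so everyone contributes w_i; G^SO = 11, W^SO = 11 + 1.1·11 = 23.1.
Deadweight loss = 5.5.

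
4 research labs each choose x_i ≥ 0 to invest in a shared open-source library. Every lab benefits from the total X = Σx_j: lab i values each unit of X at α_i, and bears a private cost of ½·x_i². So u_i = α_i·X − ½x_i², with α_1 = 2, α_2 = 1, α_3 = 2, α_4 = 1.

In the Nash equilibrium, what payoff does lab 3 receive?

10

Lab i's FOC: ∂u_i/∂x_i = α_i − x_i = 0, so x_i* = α_i.
NE contributions = (2, 1, 2, 1); X = 6.
u_3 = α_3·X − ½·(x_3)² = 2·6 − ½·2² = 10.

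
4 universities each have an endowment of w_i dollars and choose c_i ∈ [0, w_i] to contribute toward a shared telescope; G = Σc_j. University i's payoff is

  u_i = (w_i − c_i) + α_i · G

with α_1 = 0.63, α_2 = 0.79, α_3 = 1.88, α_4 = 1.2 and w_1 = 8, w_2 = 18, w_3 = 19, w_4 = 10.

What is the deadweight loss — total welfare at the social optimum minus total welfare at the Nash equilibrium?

∂u_i/∂c_i = α_i − 1, so university i contributes w_i if α_i > 1, else 0.
α_i > 1 for i ∈ {3, 4}; NE contributions (0, 0, 19, 10), G = 29.
W^NE = Σw_i − G^NE + (Σα_i)·G^NE = 55 + 3.5·29 = 156.5.
Planner: ∂(Σu_j)/∂c_i = Σα_j − 1 = 3.5 > 0, so everyone contributes w_i; G^SO = 55, W^SO = 55 + 3.5·55 = 247.5.
Deadweight loss = 91.

91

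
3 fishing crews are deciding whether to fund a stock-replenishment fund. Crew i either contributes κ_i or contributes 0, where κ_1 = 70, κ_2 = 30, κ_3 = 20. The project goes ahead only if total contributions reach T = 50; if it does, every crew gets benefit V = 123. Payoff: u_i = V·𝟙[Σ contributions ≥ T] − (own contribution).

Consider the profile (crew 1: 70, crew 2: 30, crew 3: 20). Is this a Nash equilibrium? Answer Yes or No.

Total = 120 ≥ 50: provided.
Crew 1 (pledges 70, payoff 53): dropping to 0 → total 50, payoff 123. Profitable deviation.

No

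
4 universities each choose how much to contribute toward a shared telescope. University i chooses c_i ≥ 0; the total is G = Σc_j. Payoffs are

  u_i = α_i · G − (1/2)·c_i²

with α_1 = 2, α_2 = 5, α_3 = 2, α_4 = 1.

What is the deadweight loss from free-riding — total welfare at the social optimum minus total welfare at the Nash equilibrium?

University i's FOC: ∂u_i/∂c_i = α_i − c_i = 0, so c_i* = α_i.
NE contributions = (2, 5, 2, 1); G = 10.
W^NE = (Σα)·G − ½Σα_i² = 10² − ½·34 = 83.
Planner sets c_i = Σα_j = 10 for every i, so G^SO = 4·10 = 40.
W^SO = (Σα)·G^SO − ½·4·(Σα)² = (4/2)·10² = 200.
Deadweight loss = W^SO − W^NE = 117.

117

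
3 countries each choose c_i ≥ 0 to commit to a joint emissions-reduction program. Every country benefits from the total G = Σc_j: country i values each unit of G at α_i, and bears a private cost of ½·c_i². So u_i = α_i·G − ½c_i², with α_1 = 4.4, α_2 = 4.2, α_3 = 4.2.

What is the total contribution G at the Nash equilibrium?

Country i's FOC: ∂u_i/∂c_i = α_i − c_i = 0, so c_i* = α_i.
NE contributions = (4.4, 4.2, 4.2); G = 12.8.

12.8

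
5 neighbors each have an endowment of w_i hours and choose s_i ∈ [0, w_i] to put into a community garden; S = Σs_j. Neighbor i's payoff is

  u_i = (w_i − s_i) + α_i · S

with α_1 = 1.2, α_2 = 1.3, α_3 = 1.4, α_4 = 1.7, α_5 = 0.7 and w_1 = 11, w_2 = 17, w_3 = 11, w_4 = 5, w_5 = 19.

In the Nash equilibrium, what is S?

44

∂u_i/∂s_i = α_i − 1, so neighbor i contributes w_i if α_i > 1, else 0.
α_i > 1 for i ∈ {1, 2, 3, 4}; NE contributions (11, 17, 11, 5, 0), S = 44.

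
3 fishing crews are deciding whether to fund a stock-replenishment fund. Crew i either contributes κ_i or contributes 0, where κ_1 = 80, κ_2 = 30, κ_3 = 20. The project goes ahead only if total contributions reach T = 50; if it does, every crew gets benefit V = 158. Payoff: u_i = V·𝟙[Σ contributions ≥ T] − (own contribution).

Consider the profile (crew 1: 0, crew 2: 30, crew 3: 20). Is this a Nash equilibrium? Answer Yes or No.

Total = 50 ≥ 50: provided.
Crew 1 (pledges 0, payoff 158): pledging 80 → total 130, payoff 78. No gain.
Crew 2 (pledges 30, payoff 128): dropping to 0 → total 20, payoff 0. No gain.
Crew 3 (pledges 20, payoff 138): dropping to 0 → total 30, payoff 0. No gain.

Yes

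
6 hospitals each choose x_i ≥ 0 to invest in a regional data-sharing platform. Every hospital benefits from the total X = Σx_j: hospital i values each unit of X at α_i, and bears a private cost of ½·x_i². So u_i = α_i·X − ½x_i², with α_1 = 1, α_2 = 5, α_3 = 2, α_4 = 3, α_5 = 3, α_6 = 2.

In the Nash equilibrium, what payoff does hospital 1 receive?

15.5

Hospital i's FOC: ∂u_i/∂x_i = α_i − x_i = 0, so x_i* = α_i.
NE contributions = (1, 5, 2, 3, 3, 2); X = 16.
u_1 = α_1·X − ½·(x_1)² = 1·16 − ½·1² = 15.5.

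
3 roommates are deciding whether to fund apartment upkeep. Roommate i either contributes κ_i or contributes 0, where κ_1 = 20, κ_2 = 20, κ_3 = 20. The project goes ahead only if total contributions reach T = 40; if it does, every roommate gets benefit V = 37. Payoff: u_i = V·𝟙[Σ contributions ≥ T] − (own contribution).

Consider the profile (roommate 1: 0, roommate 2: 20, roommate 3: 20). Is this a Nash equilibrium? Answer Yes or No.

Total = 40 ≥ 40: provided.
Roommate 1 (pledges 0, payoff 37): pledging 20 → total 60, payoff 17. No gain.
Roommate 2 (pledges 20, payoff 17): dropping to 0 → total 20, payoff 0. No gain.
Roommate 3 (pledges 20, payoff 17): dropping to 0 → total 20, payoff 0. No gain.

Yes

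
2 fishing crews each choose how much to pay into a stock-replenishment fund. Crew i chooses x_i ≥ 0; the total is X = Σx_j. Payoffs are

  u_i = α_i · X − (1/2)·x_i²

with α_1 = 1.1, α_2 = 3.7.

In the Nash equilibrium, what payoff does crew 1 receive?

Crew i's FOC: ∂u_i/∂x_i = α_i − x_i = 0, so x_i* = α_i.
NE contributions = (1.1, 3.7); X = 4.8.
u_1 = α_1·X − ½·(x_1)² = 1.1·4.8 − ½·1.1² = 4.675.

4.675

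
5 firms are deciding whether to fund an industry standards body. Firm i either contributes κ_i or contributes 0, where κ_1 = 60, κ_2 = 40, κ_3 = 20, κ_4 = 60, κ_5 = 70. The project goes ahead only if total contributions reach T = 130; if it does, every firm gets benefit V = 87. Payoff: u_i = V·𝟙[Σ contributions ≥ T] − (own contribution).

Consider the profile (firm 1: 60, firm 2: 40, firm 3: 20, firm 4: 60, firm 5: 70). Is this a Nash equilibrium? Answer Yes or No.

Total = 250 ≥ 130: provided.
Firm 1 (pledges 60, payoff 27): dropping to 0 → total 190, payoff 87. Profitable deviation.

No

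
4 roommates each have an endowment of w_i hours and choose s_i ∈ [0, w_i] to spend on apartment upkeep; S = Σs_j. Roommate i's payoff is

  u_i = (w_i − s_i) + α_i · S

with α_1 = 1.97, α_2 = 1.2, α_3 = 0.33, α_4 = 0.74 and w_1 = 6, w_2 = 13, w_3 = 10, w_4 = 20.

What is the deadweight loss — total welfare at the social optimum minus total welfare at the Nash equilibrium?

∂u_i/∂s_i = α_i − 1, so roommate i contributes w_i if α_i > 1, else 0.
α_i > 1 for i ∈ {1, 2}; NE contributions (6, 13, 0, 0), S = 19.
W^NE = Σw_i − S^NE + (Σα_i)·S^NE = 49 + 3.24·19 = 110.56.
Planner: ∂(Σu_j)/∂s_i = Σα_j − 1 = 3.24 > 0, so everyone contributes w_i; S^SO = 49, W^SO = 49 + 3.24·49 = 207.76.
Deadweight loss = 97.2.

97.2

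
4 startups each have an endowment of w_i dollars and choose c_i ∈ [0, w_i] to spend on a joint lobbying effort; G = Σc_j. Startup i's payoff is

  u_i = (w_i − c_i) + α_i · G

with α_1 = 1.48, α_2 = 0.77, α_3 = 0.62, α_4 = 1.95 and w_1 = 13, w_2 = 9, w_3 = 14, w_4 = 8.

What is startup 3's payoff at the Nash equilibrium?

∂u_i/∂c_i = α_i − 1, so startup i contributes w_i if α_i > 1, else 0.
α_i > 1 for i ∈ {1, 4}; NE contributions (13, 0, 0, 8), G = 21.
u_3 = (14 − 0) + 0.62·21 = 27.02.

27.02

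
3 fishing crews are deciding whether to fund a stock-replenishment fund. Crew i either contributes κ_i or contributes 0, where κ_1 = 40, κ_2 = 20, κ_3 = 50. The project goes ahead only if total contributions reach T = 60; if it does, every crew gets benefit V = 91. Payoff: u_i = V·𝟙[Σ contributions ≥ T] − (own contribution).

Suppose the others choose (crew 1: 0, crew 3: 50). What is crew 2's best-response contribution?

Others' total = 50. Contributing 20 brings total to 70 ≥ 60: gain V − κ_2 = 71.
Best response: 20.

20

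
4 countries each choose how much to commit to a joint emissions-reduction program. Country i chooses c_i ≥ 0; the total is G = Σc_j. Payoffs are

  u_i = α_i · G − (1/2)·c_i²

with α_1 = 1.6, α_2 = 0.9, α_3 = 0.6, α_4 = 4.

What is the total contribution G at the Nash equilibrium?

7.1

Country i's FOC: ∂u_i/∂c_i = α_i − c_i = 0, so c_i* = α_i.
NE contributions = (1.6, 0.9, 0.6, 4); G = 7.1.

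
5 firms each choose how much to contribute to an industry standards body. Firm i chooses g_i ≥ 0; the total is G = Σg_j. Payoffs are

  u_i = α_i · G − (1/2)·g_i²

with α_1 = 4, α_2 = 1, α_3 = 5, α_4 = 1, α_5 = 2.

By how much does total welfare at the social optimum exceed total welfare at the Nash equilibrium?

Firm i's FOC: ∂u_i/∂g_i = α_i − g_i = 0, so g_i* = α_i.
NE contributions = (4, 1, 5, 1, 2); G = 13.
W^NE = (Σα)·G − ½Σα_i² = 13² − ½·47 = 145.5.
Planner sets g_i = Σα_j = 13 for every i, so G^SO = 5·13 = 65.
W^SO = (Σα)·G^SO − ½·5·(Σα)² = (5/2)·13² = 422.5.
Deadweight loss = W^SO − W^NE = 277.

277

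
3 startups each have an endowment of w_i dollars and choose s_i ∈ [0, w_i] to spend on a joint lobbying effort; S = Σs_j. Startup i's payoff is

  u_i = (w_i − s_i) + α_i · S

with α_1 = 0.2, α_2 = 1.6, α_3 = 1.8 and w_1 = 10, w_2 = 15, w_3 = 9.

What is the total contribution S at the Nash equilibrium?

24

∂u_i/∂s_i = α_i − 1, so startup i contributes w_i if α_i > 1, else 0.
α_i > 1 for i ∈ {2, 3}; NE contributions (0, 15, 9), S = 24.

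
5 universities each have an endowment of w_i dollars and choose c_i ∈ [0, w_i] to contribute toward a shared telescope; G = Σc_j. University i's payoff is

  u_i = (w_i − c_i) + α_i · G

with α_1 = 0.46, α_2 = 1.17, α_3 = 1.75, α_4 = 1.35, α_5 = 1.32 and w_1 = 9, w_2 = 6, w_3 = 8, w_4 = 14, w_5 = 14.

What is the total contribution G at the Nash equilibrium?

42

∂u_i/∂c_i = α_i − 1, so university i contributes w_i if α_i > 1, else 0.
α_i > 1 for i ∈ {2, 3, 4, 5}; NE contributions (0, 6, 8, 14, 14), G = 42.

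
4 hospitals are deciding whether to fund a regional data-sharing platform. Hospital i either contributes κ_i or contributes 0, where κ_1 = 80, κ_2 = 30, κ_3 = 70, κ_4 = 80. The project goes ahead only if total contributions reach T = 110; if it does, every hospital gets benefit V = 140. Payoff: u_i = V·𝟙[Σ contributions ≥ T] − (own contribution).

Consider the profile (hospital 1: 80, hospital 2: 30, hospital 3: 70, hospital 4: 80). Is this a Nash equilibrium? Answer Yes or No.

No

Total = 260 ≥ 110: provided.
Hospital 1 (pledges 80, payoff 60): dropping to 0 → total 180, payoff 140. Profitable deviation.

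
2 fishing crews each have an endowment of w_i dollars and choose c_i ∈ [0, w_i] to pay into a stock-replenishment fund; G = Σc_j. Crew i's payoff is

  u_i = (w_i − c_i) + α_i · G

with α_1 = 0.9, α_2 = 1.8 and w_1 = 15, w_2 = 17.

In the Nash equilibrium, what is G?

17

∂u_i/∂c_i = α_i − 1, so crew i contributes w_i if α_i > 1, else 0.
α_i > 1 for i ∈ {2}; NE contributions (0, 17), G = 17.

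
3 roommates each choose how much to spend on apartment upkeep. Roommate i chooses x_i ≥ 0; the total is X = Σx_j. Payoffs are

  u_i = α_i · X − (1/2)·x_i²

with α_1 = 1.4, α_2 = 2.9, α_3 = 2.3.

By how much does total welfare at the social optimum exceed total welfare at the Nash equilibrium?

29.61

Roommate i's FOC: ∂u_i/∂x_i = α_i − x_i = 0, so x_i* = α_i.
NE contributions = (1.4, 2.9, 2.3); X = 6.6.
W^NE = (Σα)·X − ½Σα_i² = 6.6² − ½·15.66 = 35.73.
Planner sets x_i = Σα_j = 6.6 for every i, so X^SO = 3·6.6 = 19.8.
W^SO = (Σα)·X^SO − ½·3·(Σα)² = (3/2)·6.6² = 65.34.
Deadweight loss = W^SO − W^NE = 29.61.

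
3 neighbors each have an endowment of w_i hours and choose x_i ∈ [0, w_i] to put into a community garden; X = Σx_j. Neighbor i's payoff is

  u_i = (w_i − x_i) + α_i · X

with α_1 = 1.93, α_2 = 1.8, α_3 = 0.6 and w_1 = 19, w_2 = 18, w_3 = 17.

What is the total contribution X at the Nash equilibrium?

∂u_i/∂x_i = α_i − 1, so neighbor i contributes w_i if α_i > 1, else 0.
α_i > 1 for i ∈ {1, 2}; NE contributions (19, 18, 0), X = 37.

37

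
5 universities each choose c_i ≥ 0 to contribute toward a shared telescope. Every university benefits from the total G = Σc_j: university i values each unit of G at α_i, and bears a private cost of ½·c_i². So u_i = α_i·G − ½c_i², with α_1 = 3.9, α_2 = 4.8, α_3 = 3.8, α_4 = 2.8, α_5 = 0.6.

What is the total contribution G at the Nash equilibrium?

University i's FOC: ∂u_i/∂c_i = α_i − c_i = 0, so c_i* = α_i.
NE contributions = (3.9, 4.8, 3.8, 2.8, 0.6); G = 15.9.

15.9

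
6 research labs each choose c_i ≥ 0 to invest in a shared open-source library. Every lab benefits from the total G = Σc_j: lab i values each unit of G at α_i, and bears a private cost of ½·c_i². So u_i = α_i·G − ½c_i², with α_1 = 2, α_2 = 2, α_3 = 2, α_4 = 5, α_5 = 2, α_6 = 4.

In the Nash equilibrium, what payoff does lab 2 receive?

Lab i's FOC: ∂u_i/∂c_i = α_i − c_i = 0, so c_i* = α_i.
NE contributions = (2, 2, 2, 5, 2, 4); G = 17.
u_2 = α_2·G − ½·(c_2)² = 2·17 − ½·2² = 32.

32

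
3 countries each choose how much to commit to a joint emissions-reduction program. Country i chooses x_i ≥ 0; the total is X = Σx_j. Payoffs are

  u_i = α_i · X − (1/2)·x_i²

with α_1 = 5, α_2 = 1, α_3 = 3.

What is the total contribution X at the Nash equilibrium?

9

Country i's FOC: ∂u_i/∂x_i = α_i − x_i = 0, so x_i* = α_i.
NE contributions = (5, 1, 3); X = 9.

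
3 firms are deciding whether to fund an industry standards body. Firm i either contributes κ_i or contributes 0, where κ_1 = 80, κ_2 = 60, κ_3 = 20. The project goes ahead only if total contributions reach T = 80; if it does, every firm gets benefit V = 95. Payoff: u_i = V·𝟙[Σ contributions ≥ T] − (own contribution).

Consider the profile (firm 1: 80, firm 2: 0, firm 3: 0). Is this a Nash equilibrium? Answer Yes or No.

Total = 80 ≥ 80: provided.
Firm 1 (pledges 80, payoff 15): dropping to 0 → total 0, payoff 0. No gain.
Firm 2 (pledges 0, payoff 95): pledging 60 → total 140, payoff 35. No gain.
Firm 3 (pledges 0, payoff 95): pledging 20 → total 100, payoff 75. No gain.

Yes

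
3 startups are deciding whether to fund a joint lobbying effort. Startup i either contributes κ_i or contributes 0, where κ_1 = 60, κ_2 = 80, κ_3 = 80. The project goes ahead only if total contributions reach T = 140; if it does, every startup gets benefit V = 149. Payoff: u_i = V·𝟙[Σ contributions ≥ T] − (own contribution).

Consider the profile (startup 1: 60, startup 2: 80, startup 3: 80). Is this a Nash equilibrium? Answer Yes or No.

Total = 220 ≥ 140: provided.
Startup 1 (pledges 60, payoff 89): dropping to 0 → total 160, payoff 149. Profitable deviation.

No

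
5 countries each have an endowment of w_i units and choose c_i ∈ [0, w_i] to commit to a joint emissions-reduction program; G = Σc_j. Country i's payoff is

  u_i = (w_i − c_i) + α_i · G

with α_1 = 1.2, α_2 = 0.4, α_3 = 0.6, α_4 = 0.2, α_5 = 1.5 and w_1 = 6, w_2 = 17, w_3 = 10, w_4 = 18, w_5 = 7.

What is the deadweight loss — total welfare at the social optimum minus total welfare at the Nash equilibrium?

∂u_i/∂c_i = α_i − 1, so country i contributes w_i if α_i > 1, else 0.
α_i > 1 for i ∈ {1, 5}; NE contributions (6, 0, 0, 0, 7), G = 13.
W^NE = Σw_i − G^NE + (Σα_i)·G^NE = 58 + 2.9·13 = 95.7.
Planner: ∂(Σu_j)/∂c_i = Σα_j − 1 = 2.9 > 0, so everyone contributes w_i; G^SO = 58, W^SO = 58 + 2.9·58 = 226.2.
Deadweight loss = 130.5.

130.5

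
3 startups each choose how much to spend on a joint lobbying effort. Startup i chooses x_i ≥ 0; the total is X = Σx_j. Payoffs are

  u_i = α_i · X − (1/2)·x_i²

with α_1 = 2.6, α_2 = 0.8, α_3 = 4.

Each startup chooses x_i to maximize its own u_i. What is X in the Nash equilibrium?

Startup i's FOC: ∂u_i/∂x_i = α_i − x_i = 0, so x_i* = α_i.
NE contributions = (2.6, 0.8, 4); X = 7.4.

7.4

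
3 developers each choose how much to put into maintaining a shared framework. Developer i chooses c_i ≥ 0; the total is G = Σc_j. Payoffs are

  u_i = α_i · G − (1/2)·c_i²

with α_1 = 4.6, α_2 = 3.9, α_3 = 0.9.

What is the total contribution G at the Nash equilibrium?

Developer i's FOC: ∂u_i/∂c_i = α_i − c_i = 0, so c_i* = α_i.
NE contributions = (4.6, 3.9, 0.9); G = 9.4.

9.4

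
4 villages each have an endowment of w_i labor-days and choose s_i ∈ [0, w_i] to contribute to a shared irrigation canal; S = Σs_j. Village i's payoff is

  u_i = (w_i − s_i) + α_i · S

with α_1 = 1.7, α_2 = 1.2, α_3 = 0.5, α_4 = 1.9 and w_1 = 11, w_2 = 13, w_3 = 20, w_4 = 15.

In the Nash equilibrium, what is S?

39

∂u_i/∂s_i = α_i − 1, so village i contributes w_i if α_i > 1, else 0.
α_i > 1 for i ∈ {1, 2, 4}; NE contributions (11, 13, 0, 15), S = 39.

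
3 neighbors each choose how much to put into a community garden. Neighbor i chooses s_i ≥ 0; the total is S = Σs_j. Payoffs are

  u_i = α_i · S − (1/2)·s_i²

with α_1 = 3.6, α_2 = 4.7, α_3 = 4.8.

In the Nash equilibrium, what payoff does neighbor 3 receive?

Neighbor i's FOC: ∂u_i/∂s_i = α_i − s_i = 0, so s_i* = α_i.
NE contributions = (3.6, 4.7, 4.8); S = 13.1.
u_3 = α_3·S − ½·(s_3)² = 4.8·13.1 − ½·4.8² = 51.36.

51.36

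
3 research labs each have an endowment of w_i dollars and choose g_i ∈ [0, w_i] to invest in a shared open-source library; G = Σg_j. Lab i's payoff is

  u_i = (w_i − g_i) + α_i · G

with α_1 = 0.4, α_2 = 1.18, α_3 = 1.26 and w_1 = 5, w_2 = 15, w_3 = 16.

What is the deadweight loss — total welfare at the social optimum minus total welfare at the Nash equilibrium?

∂u_i/∂g_i = α_i − 1, so lab i contributes w_i if α_i > 1, else 0.
α_i > 1 for i ∈ {2, 3}; NE contributions (0, 15, 16), G = 31.
W^NE = Σw_i − G^NE + (Σα_i)·G^NE = 36 + 1.84·31 = 93.04.
Planner: ∂(Σu_j)/∂g_i = Σα_j − 1 = 1.84 > 0, so everyone contributes w_i; G^SO = 36, W^SO = 36 + 1.84·36 = 102.24.
Deadweight loss = 9.2.

9.2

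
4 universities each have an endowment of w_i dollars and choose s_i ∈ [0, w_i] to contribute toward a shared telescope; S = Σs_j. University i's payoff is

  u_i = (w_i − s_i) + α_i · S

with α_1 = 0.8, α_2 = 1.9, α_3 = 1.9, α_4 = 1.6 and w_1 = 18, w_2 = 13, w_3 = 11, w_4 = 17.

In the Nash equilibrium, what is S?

∂u_i/∂s_i = α_i − 1, so university i contributes w_i if α_i > 1, else 0.
α_i > 1 for i ∈ {2, 3, 4}; NE contributions (0, 13, 11, 17), S = 41.

41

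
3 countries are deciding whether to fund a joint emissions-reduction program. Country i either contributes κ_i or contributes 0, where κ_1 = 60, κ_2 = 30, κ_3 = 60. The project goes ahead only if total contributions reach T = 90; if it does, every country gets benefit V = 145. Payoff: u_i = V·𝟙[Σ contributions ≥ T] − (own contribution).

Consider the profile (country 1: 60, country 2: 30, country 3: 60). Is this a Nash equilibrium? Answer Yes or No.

Total = 150 ≥ 90: provided.
Country 1 (pledges 60, payoff 85): dropping to 0 → total 90, payoff 145. Profitable deviation.

No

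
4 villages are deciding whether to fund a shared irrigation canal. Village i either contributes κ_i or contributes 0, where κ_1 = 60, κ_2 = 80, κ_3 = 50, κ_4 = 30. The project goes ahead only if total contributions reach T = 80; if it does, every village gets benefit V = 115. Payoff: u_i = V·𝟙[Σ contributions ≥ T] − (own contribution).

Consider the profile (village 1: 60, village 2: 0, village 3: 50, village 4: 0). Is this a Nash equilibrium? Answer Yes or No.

Total = 110 ≥ 80: provided.
Village 1 (pledges 60, payoff 55): dropping to 0 → total 50, payoff 0. No gain.
Village 2 (pledges 0, payoff 115): pledging 80 → total 190, payoff 35. No gain.
Village 3 (pledges 50, payoff 65): dropping to 0 → total 60, payoff 0. No gain.
Village 4 (pledges 0, payoff 115): pledging 30 → total 140, payoff 85. No gain.

Yes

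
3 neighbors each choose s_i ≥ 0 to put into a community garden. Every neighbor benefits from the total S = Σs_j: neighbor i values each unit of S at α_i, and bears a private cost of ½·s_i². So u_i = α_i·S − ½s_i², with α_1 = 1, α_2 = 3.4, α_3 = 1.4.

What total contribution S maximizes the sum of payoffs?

Planner FOC: ∂(Σu_j)/∂s_i = (Σα_j) − s_i = 0, so s_i^SO = Σα_j = 5.8 for every i; S^SO = 17.4.

17.4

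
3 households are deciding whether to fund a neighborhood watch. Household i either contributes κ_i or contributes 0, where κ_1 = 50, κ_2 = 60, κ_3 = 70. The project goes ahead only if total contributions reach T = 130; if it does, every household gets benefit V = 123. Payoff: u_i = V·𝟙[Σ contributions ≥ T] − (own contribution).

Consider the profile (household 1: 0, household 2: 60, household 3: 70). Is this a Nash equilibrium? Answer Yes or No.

Total = 130 ≥ 130: provided.
Household 1 (pledges 0, payoff 123): pledging 50 → total 180, payoff 73. No gain.
Household 2 (pledges 60, payoff 63): dropping to 0 → total 70, payoff 0. No gain.
Household 3 (pledges 70, payoff 53): dropping to 0 → total 60, payoff 0. No gain.

Yes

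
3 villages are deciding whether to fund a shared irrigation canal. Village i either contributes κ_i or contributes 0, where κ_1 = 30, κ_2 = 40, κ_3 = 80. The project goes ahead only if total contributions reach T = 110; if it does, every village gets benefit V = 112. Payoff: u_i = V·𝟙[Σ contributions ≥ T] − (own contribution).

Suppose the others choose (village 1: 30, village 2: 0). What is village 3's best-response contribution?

80

Others' total = 30. Contributing 80 brings total to 110 ≥ 110: gain V − κ_3 = 32.
Best response: 80.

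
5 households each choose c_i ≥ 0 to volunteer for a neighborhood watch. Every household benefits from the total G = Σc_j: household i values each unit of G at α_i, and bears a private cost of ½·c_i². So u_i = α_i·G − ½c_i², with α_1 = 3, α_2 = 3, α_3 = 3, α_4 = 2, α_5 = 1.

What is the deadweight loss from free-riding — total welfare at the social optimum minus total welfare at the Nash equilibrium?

232

Household i's FOC: ∂u_i/∂c_i = α_i − c_i = 0, so c_i* = α_i.
NE contributions = (3, 3, 3, 2, 1); G = 12.
W^NE = (Σα)·G − ½Σα_i² = 12² − ½·32 = 128.
Planner sets c_i = Σα_j = 12 for every i, so G^SO = 5·12 = 60.
W^SO = (Σα)·G^SO − ½·5·(Σα)² = (5/2)·12² = 360.
Deadweight loss = W^SO − W^NE = 232.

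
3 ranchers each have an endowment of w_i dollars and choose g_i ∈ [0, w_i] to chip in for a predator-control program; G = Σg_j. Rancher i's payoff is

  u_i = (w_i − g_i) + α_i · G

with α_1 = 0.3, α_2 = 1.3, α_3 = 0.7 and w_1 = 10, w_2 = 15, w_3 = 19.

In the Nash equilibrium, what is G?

15

∂u_i/∂g_i = α_i − 1, so rancher i contributes w_i if α_i > 1, else 0.
α_i > 1 for i ∈ {2}; NE contributions (0, 15, 0), G = 15.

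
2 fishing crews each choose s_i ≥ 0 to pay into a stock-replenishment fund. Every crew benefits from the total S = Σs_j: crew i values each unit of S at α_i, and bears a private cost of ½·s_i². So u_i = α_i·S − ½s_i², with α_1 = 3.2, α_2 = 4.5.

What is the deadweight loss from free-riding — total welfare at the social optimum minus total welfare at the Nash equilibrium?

Crew i's FOC: ∂u_i/∂s_i = α_i − s_i = 0, so s_i* = α_i.
NE contributions = (3.2, 4.5); S = 7.7.
W^NE = (Σα)·S − ½Σα_i² = 7.7² − ½·30.49 = 44.045.
Planner sets s_i = Σα_j = 7.7 for every i, so S^SO = 2·7.7 = 15.4.
W^SO = (Σα)·S^SO − ½·2·(Σα)² = (2/2)·7.7² = 59.29.
Deadweight loss = W^SO − W^NE = 15.245.

15.245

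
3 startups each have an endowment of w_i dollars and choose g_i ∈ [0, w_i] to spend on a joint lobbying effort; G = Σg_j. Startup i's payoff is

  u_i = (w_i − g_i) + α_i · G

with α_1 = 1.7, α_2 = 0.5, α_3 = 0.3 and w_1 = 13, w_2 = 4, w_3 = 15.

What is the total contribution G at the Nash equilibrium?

13

∂u_i/∂g_i = α_i − 1, so startup i contributes w_i if α_i > 1, else 0.
α_i > 1 for i ∈ {1}; NE contributions (13, 0, 0), G = 13.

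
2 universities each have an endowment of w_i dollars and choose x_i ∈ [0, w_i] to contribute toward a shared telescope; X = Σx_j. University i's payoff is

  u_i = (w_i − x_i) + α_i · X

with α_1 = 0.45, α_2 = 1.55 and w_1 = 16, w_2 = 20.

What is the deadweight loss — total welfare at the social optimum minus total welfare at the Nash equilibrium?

16

∂u_i/∂x_i = α_i − 1, so university i contributes w_i if α_i > 1, else 0.
α_i > 1 for i ∈ {2}; NE contributions (0, 20), X = 20.
W^NE = Σw_i − X^NE + (Σα_i)·X^NE = 36 + 1·20 = 56.
Planner: ∂(Σu_j)/∂x_i = Σα_j − 1 = 1 > 0, so everyone contributes w_i; X^SO = 36, W^SO = 36 + 1·36 = 72.
Deadweight loss = 16.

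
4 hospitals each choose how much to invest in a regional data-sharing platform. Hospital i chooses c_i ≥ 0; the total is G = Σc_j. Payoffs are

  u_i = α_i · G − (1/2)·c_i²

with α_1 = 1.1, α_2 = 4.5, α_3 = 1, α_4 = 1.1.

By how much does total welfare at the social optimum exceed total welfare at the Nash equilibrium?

Hospital i's FOC: ∂u_i/∂c_i = α_i − c_i = 0, so c_i* = α_i.
NE contributions = (1.1, 4.5, 1, 1.1); G = 7.7.
W^NE = (Σα)·G − ½Σα_i² = 7.7² − ½·23.67 = 47.455.
Planner sets c_i = Σα_j = 7.7 for every i, so G^SO = 4·7.7 = 30.8.
W^SO = (Σα)·G^SO − ½·4·(Σα)² = (4/2)·7.7² = 118.58.
Deadweight loss = W^SO − W^NE = 71.125.

71.125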